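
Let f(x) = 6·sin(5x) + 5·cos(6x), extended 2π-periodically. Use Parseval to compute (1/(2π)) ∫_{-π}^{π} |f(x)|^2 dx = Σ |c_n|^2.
Σ |c_n|^2 = 61/2

Expand |f|^2 and use orthogonality of {sin(nx), cos(mx)} on [-π, π]:
  ∫_{-π}^{π} sin(nx)^2 dx = π, ∫ cos(mx)^2 dx = π, and cross terms integrate to 0.
So ∫_{-π}^{π} f(x)^2 dx = 6^2 · π + 5^2 · π = (36 + 25)π.
Divide by 2π: (36 + 25)/2 = 61/2.
By Parseval, this equals Σ |c_n|^2.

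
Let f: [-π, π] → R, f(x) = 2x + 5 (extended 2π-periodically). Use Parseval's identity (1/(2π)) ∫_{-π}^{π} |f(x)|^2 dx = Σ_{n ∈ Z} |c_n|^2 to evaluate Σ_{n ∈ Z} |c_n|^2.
Σ |c_n|^2 = 4π^2/3 + 25

Expand and integrate term by term over [-π, π]:
  ∫ (2x)^2 dx = 4·(2π^3/3); ∫ 2·2·(5)·x dx = 0 (odd integrand); ∫ 5^2 dx = 25·2π.
So (1/(2π)) ∫_{-π}^{π} (2x + 5)^2 dx = 4π^2/3 + 25 = 4π^2/3 + 25.
Parseval ⇒ Σ |c_n|^2 = 4π^2/3 + 25.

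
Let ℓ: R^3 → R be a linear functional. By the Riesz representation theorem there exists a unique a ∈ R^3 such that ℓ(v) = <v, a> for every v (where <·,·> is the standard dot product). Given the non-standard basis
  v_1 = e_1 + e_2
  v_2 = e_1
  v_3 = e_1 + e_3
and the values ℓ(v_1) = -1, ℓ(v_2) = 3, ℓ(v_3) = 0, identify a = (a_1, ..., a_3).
a = (3, -4, -3)

Write a = (a_1, ..., a_3) in the standard basis. For each basis vector v_i, ℓ(v_i) = <v_i, a> is a linear equation in the a_j's. Collect the n equations into a matrix system V a = ℓ, where row i of V is v_i (expressed in the standard basis). Since V is invertible (lower-triangular with 1s on the diagonal, up to permutation), solve by back-substitution:
  V =
[[1, 1, 0],
 [1, 0, 0],
 [1, 0, 1]]
  V a = (-1, 3, 0)
Solving gives a = (3, -4, -3).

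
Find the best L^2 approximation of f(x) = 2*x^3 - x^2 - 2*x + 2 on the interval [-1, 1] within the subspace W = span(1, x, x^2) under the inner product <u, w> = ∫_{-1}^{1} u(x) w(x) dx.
g(x) = -x^2 - 4*x/5 + 2

The best approximation g ∈ W is the orthogonal projection of f onto W. Writing g = a_0 + a_1 x + a_2 x^2, the coefficients solve the normal equations G · a = b where
  G_{ij} = <φ_i, φ_j> and b_i = <f, φ_i>, with φ_0 = 1, φ_1 = x, φ_2 = x^2.
G =
  [2, 0, 2/3]
  [0, 2/3, 0]
  [2/3, 0, 2/5],
b = (10/3, -8/15, 14/15).
Solving gives a_0 = 2, a_1 = -4/5, a_2 = -1, so
  g(x) = -x^2 - 4*x/5 + 2.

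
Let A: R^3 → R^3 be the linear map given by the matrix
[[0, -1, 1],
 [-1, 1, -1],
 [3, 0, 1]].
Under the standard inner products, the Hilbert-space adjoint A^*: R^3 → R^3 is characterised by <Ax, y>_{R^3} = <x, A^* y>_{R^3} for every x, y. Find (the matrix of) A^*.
A^* = A^T =
[[0, -1, 3],
 [-1, 1, 0],
 [1, -1, 1]]

For real matrices with standard dot products, the defining identity <Ax, y> = <x, A^* y> gives (Ax)^T y = x^T (A^*) y, i.e. x^T A^T y = x^T (A^*) y. Since this holds for all x, y, we must have A^* = A^T. Therefore
A^* =
[[0, -1, 3],
 [-1, 1, 0],
 [1, -1, 1]].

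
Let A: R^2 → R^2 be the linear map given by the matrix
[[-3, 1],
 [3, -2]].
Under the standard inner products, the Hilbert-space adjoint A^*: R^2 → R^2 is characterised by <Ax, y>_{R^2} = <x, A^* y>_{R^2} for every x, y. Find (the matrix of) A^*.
A^* = A^T =
[[-3, 3],
 [1, -2]]

For real matrices with standard dot products, the defining identity <Ax, y> = <x, A^* y> gives (Ax)^T y = x^T (A^*) y, i.e. x^T A^T y = x^T (A^*) y. Since this holds for all x, y, we must have A^* = A^T. Therefore
A^* =
[[-3, 3],
 [1, -2]].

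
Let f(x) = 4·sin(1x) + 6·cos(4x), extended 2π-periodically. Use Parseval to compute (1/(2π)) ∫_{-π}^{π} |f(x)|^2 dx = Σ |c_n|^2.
Σ |c_n|^2 = 26

Expand |f|^2 and use orthogonality of {sin(nx), cos(mx)} on [-π, π]:
  ∫_{-π}^{π} sin(nx)^2 dx = π, ∫ cos(mx)^2 dx = π, and cross terms integrate to 0.
So ∫_{-π}^{π} f(x)^2 dx = 4^2 · π + 6^2 · π = (16 + 36)π.
Divide by 2π: (16 + 36)/2 = 26.
By Parseval, this equals Σ |c_n|^2.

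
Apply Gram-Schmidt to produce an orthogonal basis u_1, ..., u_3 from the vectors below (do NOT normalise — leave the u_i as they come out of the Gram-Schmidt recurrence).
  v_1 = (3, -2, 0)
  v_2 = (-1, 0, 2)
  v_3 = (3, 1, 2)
Orthogonal basis:
  u_1 = (3, -2, 0)
  u_2 = (-4/13, -6/13, 2)
  u_3 = (11/7, 33/14, 11/14)

Apply the Gram-Schmidt recurrence
  u_1 = v_1
  u_i = v_i − Σ_{j<i} ((v_i · u_j) / (u_j · u_j)) · u_j.

Step by step this gives:
  u_1 = (3, -2, 0)
  u_2 = (-4/13, -6/13, 2)
  u_3 = (11/7, 33/14, 11/14)

Orthogonality check:
  u_2 · u_1 = 0 (should be 0)
  u_3 · u_1 = 0 (should be 0)
  u_3 · u_2 = 0 (should be 0)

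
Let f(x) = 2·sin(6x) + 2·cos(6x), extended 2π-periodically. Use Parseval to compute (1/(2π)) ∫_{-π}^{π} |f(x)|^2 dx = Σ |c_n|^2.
Σ |c_n|^2 = 4

Expand |f|^2 and use orthogonality of {sin(nx), cos(mx)} on [-π, π]:
  ∫_{-π}^{π} sin(nx)^2 dx = π, ∫ cos(mx)^2 dx = π, and cross terms integrate to 0.
So ∫_{-π}^{π} f(x)^2 dx = 2^2 · π + 2^2 · π = (4 + 4)π.
Divide by 2π: (4 + 4)/2 = 4.
By Parseval, this equals Σ |c_n|^2.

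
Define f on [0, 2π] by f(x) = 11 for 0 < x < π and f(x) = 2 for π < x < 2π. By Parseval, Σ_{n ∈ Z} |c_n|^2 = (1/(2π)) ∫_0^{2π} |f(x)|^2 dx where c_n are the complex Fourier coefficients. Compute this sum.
Σ |c_n|^2 = 125/2

Parseval equates the L^2 energy of f (normalised by 1/(2π)) with the ℓ^2 sum of its Fourier coefficients: (1/(2π)) ∫_0^{2π} |f|^2 = Σ |c_n|^2.
Compute the left side: (1/(2π)) [∫_0^π 11^2 dx + ∫_π^{2π} 2^2 dx] = (1/(2π)) · (121π + 4π) = (121 + 4)/2 = 125/2.
So Σ_{n ∈ Z} |c_n|^2 = 125/2.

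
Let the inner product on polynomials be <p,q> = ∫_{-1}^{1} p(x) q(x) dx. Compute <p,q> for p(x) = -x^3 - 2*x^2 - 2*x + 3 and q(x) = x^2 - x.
<p,q> = 44/15

Expand the product: p(x)·q(x) = -x^5 - x^4 + 5*x^2 - 3*x.
∫_{-1}^{1} of each monomial x^k gives [2/(k+1) if k even, 0 if k odd]. Integrating term-by-term (or equivalently evaluating the antiderivative F(x) = -x^6/6 - x^5/5 + 5*x^3/3 - 3*x^2/2 at the endpoints):
  F(1) − F(−1) = -1/5 − (-47/15) = 44/15.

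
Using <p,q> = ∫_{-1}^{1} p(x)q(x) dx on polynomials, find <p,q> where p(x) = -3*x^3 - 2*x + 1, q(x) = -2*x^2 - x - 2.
<p,q> = -14/5

Expand the product: p(x)·q(x) = 6*x^5 + 3*x^4 + 10*x^3 + 3*x - 2.
∫_{-1}^{1} of each monomial x^k gives [2/(k+1) if k even, 0 if k odd]. Integrating term-by-term (or equivalently evaluating the antiderivative F(x) = x^6 + 3*x^5/5 + 5*x^4/2 + 3*x^2/2 - 2*x at the endpoints):
  F(1) − F(−1) = 18/5 − (32/5) = -14/5.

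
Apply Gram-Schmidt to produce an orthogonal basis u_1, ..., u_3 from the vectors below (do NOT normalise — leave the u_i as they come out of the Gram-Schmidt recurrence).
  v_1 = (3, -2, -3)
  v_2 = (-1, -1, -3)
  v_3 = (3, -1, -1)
Orthogonal basis:
  u_1 = (3, -2, -3)
  u_2 = (-23/11, -3/11, -21/11)
  u_3 = (3/89, 12/89, -5/89)

Apply the Gram-Schmidt recurrence
  u_1 = v_1
  u_i = v_i − Σ_{j<i} ((v_i · u_j) / (u_j · u_j)) · u_j.

Step by step this gives:
  u_1 = (3, -2, -3)
  u_2 = (-23/11, -3/11, -21/11)
  u_3 = (3/89, 12/89, -5/89)

Orthogonality check:
  u_2 · u_1 = 0 (should be 0)
  u_3 · u_1 = 0 (should be 0)
  u_3 · u_2 = 0 (should be 0)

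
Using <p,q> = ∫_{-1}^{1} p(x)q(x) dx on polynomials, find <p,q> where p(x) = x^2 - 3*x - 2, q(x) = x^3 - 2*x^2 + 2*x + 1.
<p,q> = -20/3

Expand the product: p(x)·q(x) = x^5 - 5*x^4 + 6*x^3 - x^2 - 7*x - 2.
∫_{-1}^{1} of each monomial x^k gives [2/(k+1) if k even, 0 if k odd]. Integrating term-by-term (or equivalently evaluating the antiderivative F(x) = x^6/6 - x^5 + 3*x^4/2 - x^3/3 - 7*x^2/2 - 2*x at the endpoints):
  F(1) − F(−1) = -31/6 − (3/2) = -20/3.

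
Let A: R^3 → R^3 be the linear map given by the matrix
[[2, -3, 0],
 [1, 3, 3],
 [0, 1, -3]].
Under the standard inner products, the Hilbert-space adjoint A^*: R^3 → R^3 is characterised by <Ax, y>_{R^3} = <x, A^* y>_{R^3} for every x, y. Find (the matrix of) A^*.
A^* = A^T =
[[2, 1, 0],
 [-3, 3, 1],
 [0, 3, -3]]

For real matrices with standard dot products, the defining identity <Ax, y> = <x, A^* y> gives (Ax)^T y = x^T (A^*) y, i.e. x^T A^T y = x^T (A^*) y. Since this holds for all x, y, we must have A^* = A^T. Therefore
A^* =
[[2, 1, 0],
 [-3, 3, 1],
 [0, 3, -3]].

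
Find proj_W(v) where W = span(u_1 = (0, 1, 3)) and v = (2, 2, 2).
proj_W(v) = (0, 4/5, 12/5)

Set up U = [u_1 | ... | u_1] ∈ R^(3×1). The projector onto W = col(U) is P = U (U^T U)^(-1) U^T.
Compute U^T U =
  [10],
and U^T v = (8).
Solve U^T U · c = U^T v for the coefficients: c = (4/5). The projection is proj_W(v) = U c.
Check: (v - proj_W(v)) · u_1 = 0  (should be 0).
Result: proj_W(v) = (0, 4/5, 12/5).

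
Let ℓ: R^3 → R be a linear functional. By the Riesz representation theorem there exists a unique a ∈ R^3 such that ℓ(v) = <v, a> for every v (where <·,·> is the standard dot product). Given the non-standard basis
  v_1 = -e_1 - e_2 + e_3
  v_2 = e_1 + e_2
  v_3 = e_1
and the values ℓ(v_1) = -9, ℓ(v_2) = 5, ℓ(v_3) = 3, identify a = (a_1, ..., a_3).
a = (3, 2, -4)

Write a = (a_1, ..., a_3) in the standard basis. For each basis vector v_i, ℓ(v_i) = <v_i, a> is a linear equation in the a_j's. Collect the n equations into a matrix system V a = ℓ, where row i of V is v_i (expressed in the standard basis). Since V is invertible (lower-triangular with 1s on the diagonal, up to permutation), solve by back-substitution:
  V =
[[-1, -1, 1],
 [1, 1, 0],
 [1, 0, 0]]
  V a = (-9, 5, 3)
Solving gives a = (3, 2, -4).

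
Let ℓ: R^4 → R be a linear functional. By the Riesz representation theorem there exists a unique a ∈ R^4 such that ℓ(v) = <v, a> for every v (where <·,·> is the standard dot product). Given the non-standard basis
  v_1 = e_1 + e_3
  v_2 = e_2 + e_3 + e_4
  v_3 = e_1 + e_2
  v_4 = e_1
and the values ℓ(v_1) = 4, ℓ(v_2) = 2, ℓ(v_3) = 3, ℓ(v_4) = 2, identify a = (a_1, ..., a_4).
a = (2, 1, 2, -1)

Write a = (a_1, ..., a_4) in the standard basis. For each basis vector v_i, ℓ(v_i) = <v_i, a> is a linear equation in the a_j's. Collect the n equations into a matrix system V a = ℓ, where row i of V is v_i (expressed in the standard basis). Since V is invertible (lower-triangular with 1s on the diagonal, up to permutation), solve by back-substitution:
  V =
[[1, 0, 1, 0],
 [0, 1, 1, 1],
 [1, 1, 0, 0],
 [1, 0, 0, 0]]
  V a = (4, 2, 3, 2)
Solving gives a = (2, 1, 2, -1).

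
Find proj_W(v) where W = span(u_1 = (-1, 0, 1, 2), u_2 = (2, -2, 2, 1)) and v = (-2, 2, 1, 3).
proj_W(v) = (-195/74, 36/37, 51/74, 105/37)

Set up U = [u_1 | ... | u_2] ∈ R^(4×2). The projector onto W = col(U) is P = U (U^T U)^(-1) U^T.
Compute U^T U =
  [6, 2]
  [2, 13],
and U^T v = (9, -3).
Solve U^T U · c = U^T v for the coefficients: c = (123/74, -18/37). The projection is proj_W(v) = U c.
Check: (v - proj_W(v)) · u_1 = 0  (should be 0).
Check: (v - proj_W(v)) · u_2 = 0  (should be 0).
Result: proj_W(v) = (-195/74, 36/37, 51/74, 105/37).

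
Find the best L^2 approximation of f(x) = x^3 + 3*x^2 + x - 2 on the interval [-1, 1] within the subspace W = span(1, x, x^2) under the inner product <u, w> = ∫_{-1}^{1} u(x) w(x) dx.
g(x) = 3*x^2 + 8*x/5 - 2

The best approximation g ∈ W is the orthogonal projection of f onto W. Writing g = a_0 + a_1 x + a_2 x^2, the coefficients solve the normal equations G · a = b where
  G_{ij} = <φ_i, φ_j> and b_i = <f, φ_i>, with φ_0 = 1, φ_1 = x, φ_2 = x^2.
G =
  [2, 0, 2/3]
  [0, 2/3, 0]
  [2/3, 0, 2/5],
b = (-2, 16/15, -2/15).
Solving gives a_0 = -2, a_1 = 8/5, a_2 = 3, so
  g(x) = 3*x^2 + 8*x/5 - 2.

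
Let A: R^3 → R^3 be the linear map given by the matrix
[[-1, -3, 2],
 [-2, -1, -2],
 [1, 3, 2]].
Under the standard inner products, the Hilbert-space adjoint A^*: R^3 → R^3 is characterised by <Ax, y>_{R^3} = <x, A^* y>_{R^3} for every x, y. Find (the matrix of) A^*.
A^* = A^T =
[[-1, -2, 1],
 [-3, -1, 3],
 [2, -2, 2]]

For real matrices with standard dot products, the defining identity <Ax, y> = <x, A^* y> gives (Ax)^T y = x^T (A^*) y, i.e. x^T A^T y = x^T (A^*) y. Since this holds for all x, y, we must have A^* = A^T. Therefore
A^* =
[[-1, -2, 1],
 [-3, -1, 3],
 [2, -2, 2]].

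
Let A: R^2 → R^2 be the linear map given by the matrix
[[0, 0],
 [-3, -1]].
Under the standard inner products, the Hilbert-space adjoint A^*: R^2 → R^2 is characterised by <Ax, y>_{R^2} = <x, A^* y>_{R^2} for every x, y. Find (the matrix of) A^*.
A^* = A^T =
[[0, -3],
 [0, -1]]

For real matrices with standard dot products, the defining identity <Ax, y> = <x, A^* y> gives (Ax)^T y = x^T (A^*) y, i.e. x^T A^T y = x^T (A^*) y. Since this holds for all x, y, we must have A^* = A^T. Therefore
A^* =
[[0, -3],
 [0, -1]].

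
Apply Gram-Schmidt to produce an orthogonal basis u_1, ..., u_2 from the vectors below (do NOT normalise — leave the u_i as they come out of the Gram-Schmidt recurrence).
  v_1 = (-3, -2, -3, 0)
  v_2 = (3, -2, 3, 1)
Orthogonal basis:
  u_1 = (-3, -2, -3, 0)
  u_2 = (12/11, -36/11, 12/11, 1)

Apply the Gram-Schmidt recurrence
  u_1 = v_1
  u_i = v_i − Σ_{j<i} ((v_i · u_j) / (u_j · u_j)) · u_j.

Step by step this gives:
  u_1 = (-3, -2, -3, 0)
  u_2 = (12/11, -36/11, 12/11, 1)

Orthogonality check:
  u_2 · u_1 = 0 (should be 0)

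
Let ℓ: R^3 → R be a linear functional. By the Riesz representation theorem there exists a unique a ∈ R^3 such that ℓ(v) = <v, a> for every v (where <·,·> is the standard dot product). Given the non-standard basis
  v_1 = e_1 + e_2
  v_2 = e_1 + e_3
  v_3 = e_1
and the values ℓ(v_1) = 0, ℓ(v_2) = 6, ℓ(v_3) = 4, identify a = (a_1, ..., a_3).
a = (4, -4, 2)

Write a = (a_1, ..., a_3) in the standard basis. For each basis vector v_i, ℓ(v_i) = <v_i, a> is a linear equation in the a_j's. Collect the n equations into a matrix system V a = ℓ, where row i of V is v_i (expressed in the standard basis). Since V is invertible (lower-triangular with 1s on the diagonal, up to permutation), solve by back-substitution:
  V =
[[1, 1, 0],
 [1, 0, 1],
 [1, 0, 0]]
  V a = (0, 6, 4)
Solving gives a = (4, -4, 2).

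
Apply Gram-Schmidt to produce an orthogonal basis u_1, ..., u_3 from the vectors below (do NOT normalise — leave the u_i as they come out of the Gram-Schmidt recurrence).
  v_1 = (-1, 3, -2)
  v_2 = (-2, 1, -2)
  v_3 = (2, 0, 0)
Orthogonal basis:
  u_1 = (-1, 3, -2)
  u_2 = (-19/14, -13/14, -5/7)
  u_3 = (32/45, -16/45, -8/9)

Apply the Gram-Schmidt recurrence
  u_1 = v_1
  u_i = v_i − Σ_{j<i} ((v_i · u_j) / (u_j · u_j)) · u_j.

Step by step this gives:
  u_1 = (-1, 3, -2)
  u_2 = (-19/14, -13/14, -5/7)
  u_3 = (32/45, -16/45, -8/9)

Orthogonality check:
  u_2 · u_1 = 0 (should be 0)
  u_3 · u_1 = 0 (should be 0)
  u_3 · u_2 = 0 (should be 0)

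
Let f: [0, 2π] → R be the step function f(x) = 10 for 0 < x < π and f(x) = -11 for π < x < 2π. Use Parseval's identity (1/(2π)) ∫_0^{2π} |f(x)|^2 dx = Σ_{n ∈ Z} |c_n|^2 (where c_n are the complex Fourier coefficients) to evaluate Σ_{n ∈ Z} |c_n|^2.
Σ |c_n|^2 = 221/2

Parseval equates the L^2 energy of f (normalised by 1/(2π)) with the ℓ^2 sum of its Fourier coefficients: (1/(2π)) ∫_0^{2π} |f|^2 = Σ |c_n|^2.
Compute the left side: (1/(2π)) [∫_0^π 10^2 dx + ∫_π^{2π} (-11)^2 dx] = (1/(2π)) · (100π + 121π) = (100 + 121)/2 = 221/2.
So Σ_{n ∈ Z} |c_n|^2 = 221/2.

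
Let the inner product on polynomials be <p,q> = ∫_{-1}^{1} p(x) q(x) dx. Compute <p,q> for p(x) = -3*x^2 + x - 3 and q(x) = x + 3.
<p,q> = -70/3

Expand the product: p(x)·q(x) = -3*x^3 - 8*x^2 - 9.
∫_{-1}^{1} of each monomial x^k gives [2/(k+1) if k even, 0 if k odd]. Integrating term-by-term (or equivalently evaluating the antiderivative F(x) = -3*x^4/4 - 8*x^3/3 - 9*x at the endpoints):
  F(1) − F(−1) = -149/12 − (131/12) = -70/3.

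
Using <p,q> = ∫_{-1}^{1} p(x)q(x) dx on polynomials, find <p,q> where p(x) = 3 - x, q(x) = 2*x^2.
<p,q> = 4

Expand the product: p(x)·q(x) = -2*x^3 + 6*x^2.
∫_{-1}^{1} of each monomial x^k gives [2/(k+1) if k even, 0 if k odd]. Integrating term-by-term (or equivalently evaluating the antiderivative F(x) = -x^4/2 + 2*x^3 at the endpoints):
  F(1) − F(−1) = 3/2 − (-5/2) = 4.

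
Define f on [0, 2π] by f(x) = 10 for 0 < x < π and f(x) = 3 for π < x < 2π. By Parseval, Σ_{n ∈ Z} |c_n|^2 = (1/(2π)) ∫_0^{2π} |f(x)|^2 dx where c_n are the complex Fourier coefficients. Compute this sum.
Σ |c_n|^2 = 109/2

Parseval equates the L^2 energy of f (normalised by 1/(2π)) with the ℓ^2 sum of its Fourier coefficients: (1/(2π)) ∫_0^{2π} |f|^2 = Σ |c_n|^2.
Compute the left side: (1/(2π)) [∫_0^π 10^2 dx + ∫_π^{2π} 3^2 dx] = (1/(2π)) · (100π + 9π) = (100 + 9)/2 = 109/2.
So Σ_{n ∈ Z} |c_n|^2 = 109/2.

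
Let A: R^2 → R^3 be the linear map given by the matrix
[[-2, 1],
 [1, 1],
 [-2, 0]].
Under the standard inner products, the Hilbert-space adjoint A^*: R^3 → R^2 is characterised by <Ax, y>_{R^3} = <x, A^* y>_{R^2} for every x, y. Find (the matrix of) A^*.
A^* = A^T =
[[-2, 1, -2],
 [1, 1, 0]]

For real matrices with standard dot products, the defining identity <Ax, y> = <x, A^* y> gives (Ax)^T y = x^T (A^*) y, i.e. x^T A^T y = x^T (A^*) y. Since this holds for all x, y, we must have A^* = A^T. Therefore
A^* =
[[-2, 1, -2],
 [1, 1, 0]].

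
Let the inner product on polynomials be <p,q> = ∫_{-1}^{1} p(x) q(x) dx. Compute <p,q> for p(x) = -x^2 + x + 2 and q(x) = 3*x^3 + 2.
<p,q> = 118/15

Expand the product: p(x)·q(x) = -3*x^5 + 3*x^4 + 6*x^3 - 2*x^2 + 2*x + 4.
∫_{-1}^{1} of each monomial x^k gives [2/(k+1) if k even, 0 if k odd]. Integrating term-by-term (or equivalently evaluating the antiderivative F(x) = -x^6/2 + 3*x^5/5 + 3*x^4/2 - 2*x^3/3 + x^2 + 4*x at the endpoints):
  F(1) − F(−1) = 89/15 − (-29/15) = 118/15.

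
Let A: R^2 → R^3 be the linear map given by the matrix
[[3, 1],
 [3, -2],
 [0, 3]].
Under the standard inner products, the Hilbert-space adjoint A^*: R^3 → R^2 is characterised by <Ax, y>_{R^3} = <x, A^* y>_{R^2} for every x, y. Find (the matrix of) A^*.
A^* = A^T =
[[3, 3, 0],
 [1, -2, 3]]

For real matrices with standard dot products, the defining identity <Ax, y> = <x, A^* y> gives (Ax)^T y = x^T (A^*) y, i.e. x^T A^T y = x^T (A^*) y. Since this holds for all x, y, we must have A^* = A^T. Therefore
A^* =
[[3, 3, 0],
 [1, -2, 3]].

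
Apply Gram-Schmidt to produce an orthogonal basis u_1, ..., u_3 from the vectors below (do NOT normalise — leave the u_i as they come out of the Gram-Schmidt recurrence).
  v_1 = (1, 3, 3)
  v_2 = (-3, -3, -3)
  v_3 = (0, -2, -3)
Orthogonal basis:
  u_1 = (1, 3, 3)
  u_2 = (-36/19, 6/19, 6/19)
  u_3 = (0, 1/2, -1/2)

Apply the Gram-Schmidt recurrence
  u_1 = v_1
  u_i = v_i − Σ_{j<i} ((v_i · u_j) / (u_j · u_j)) · u_j.

Step by step this gives:
  u_1 = (1, 3, 3)
  u_2 = (-36/19, 6/19, 6/19)
  u_3 = (0, 1/2, -1/2)

Orthogonality check:
  u_2 · u_1 = 0 (should be 0)
  u_3 · u_1 = 0 (should be 0)
  u_3 · u_2 = 0 (should be 0)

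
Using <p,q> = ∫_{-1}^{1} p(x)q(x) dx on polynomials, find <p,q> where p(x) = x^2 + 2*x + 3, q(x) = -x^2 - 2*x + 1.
<p,q> = 8/5

Expand the product: p(x)·q(x) = -x^4 - 4*x^3 - 6*x^2 - 4*x + 3.
∫_{-1}^{1} of each monomial x^k gives [2/(k+1) if k even, 0 if k odd]. Integrating term-by-term (or equivalently evaluating the antiderivative F(x) = -x^5/5 - x^4 - 2*x^3 - 2*x^2 + 3*x at the endpoints):
  F(1) − F(−1) = -11/5 − (-19/5) = 8/5.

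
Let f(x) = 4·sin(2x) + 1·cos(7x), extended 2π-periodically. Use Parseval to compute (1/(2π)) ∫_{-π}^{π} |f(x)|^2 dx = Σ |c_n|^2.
Σ |c_n|^2 = 17/2

Expand |f|^2 and use orthogonality of {sin(nx), cos(mx)} on [-π, π]:
  ∫_{-π}^{π} sin(nx)^2 dx = π, ∫ cos(mx)^2 dx = π, and cross terms integrate to 0.
So ∫_{-π}^{π} f(x)^2 dx = 4^2 · π + 1^2 · π = (16 + 1)π.
Divide by 2π: (16 + 1)/2 = 17/2.
By Parseval, this equals Σ |c_n|^2.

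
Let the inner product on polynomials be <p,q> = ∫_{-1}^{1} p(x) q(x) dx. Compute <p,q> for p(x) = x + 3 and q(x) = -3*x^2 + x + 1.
<p,q> = 2/3

Expand the product: p(x)·q(x) = -3*x^3 - 8*x^2 + 4*x + 3.
∫_{-1}^{1} of each monomial x^k gives [2/(k+1) if k even, 0 if k odd]. Integrating term-by-term (or equivalently evaluating the antiderivative F(x) = -3*x^4/4 - 8*x^3/3 + 2*x^2 + 3*x at the endpoints):
  F(1) − F(−1) = 19/12 − (11/12) = 2/3.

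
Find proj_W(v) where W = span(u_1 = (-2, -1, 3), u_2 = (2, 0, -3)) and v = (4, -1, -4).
proj_W(v) = (40/13, -1, -60/13)

Set up U = [u_1 | ... | u_2] ∈ R^(3×2). The projector onto W = col(U) is P = U (U^T U)^(-1) U^T.
Compute U^T U =
  [14, -13]
  [-13, 13],
and U^T v = (-19, 20).
Solve U^T U · c = U^T v for the coefficients: c = (1, 33/13). The projection is proj_W(v) = U c.
Check: (v - proj_W(v)) · u_1 = 0  (should be 0).
Check: (v - proj_W(v)) · u_2 = 0  (should be 0).
Result: proj_W(v) = (40/13, -1, -60/13).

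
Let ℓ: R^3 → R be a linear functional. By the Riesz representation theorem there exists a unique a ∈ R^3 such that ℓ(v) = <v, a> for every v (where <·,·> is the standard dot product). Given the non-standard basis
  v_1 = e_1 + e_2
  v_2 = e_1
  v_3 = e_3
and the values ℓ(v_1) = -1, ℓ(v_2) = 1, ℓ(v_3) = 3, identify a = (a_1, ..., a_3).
a = (1, -2, 3)

Write a = (a_1, ..., a_3) in the standard basis. For each basis vector v_i, ℓ(v_i) = <v_i, a> is a linear equation in the a_j's. Collect the n equations into a matrix system V a = ℓ, where row i of V is v_i (expressed in the standard basis). Since V is invertible (lower-triangular with 1s on the diagonal, up to permutation), solve by back-substitution:
  V =
[[1, 1, 0],
 [1, 0, 0],
 [0, 0, 1]]
  V a = (-1, 1, 3)
Solving gives a = (1, -2, 3).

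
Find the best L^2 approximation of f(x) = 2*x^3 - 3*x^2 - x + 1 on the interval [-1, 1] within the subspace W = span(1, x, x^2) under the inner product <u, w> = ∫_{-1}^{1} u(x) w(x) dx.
g(x) = -3*x^2 + x/5 + 1

The best approximation g ∈ W is the orthogonal projection of f onto W. Writing g = a_0 + a_1 x + a_2 x^2, the coefficients solve the normal equations G · a = b where
  G_{ij} = <φ_i, φ_j> and b_i = <f, φ_i>, with φ_0 = 1, φ_1 = x, φ_2 = x^2.
G =
  [2, 0, 2/3]
  [0, 2/3, 0]
  [2/3, 0, 2/5],
b = (0, 2/15, -8/15).
Solving gives a_0 = 1, a_1 = 1/5, a_2 = -3, so
  g(x) = -3*x^2 + x/5 + 1.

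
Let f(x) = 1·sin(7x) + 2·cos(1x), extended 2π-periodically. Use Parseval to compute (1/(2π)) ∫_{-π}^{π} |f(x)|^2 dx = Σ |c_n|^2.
Σ |c_n|^2 = 5/2

Expand |f|^2 and use orthogonality of {sin(nx), cos(mx)} on [-π, π]:
  ∫_{-π}^{π} sin(nx)^2 dx = π, ∫ cos(mx)^2 dx = π, and cross terms integrate to 0.
So ∫_{-π}^{π} f(x)^2 dx = 1^2 · π + 2^2 · π = (1 + 4)π.
Divide by 2π: (1 + 4)/2 = 5/2.
By Parseval, this equals Σ |c_n|^2.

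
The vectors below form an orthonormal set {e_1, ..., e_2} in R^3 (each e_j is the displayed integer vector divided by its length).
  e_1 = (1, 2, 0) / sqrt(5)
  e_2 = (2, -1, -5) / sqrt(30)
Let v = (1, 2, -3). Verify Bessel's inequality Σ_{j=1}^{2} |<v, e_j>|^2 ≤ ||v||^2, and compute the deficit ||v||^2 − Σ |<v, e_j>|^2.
Σ |<v, e_j>|^2 = 25/2; ||v||^2 = 14; deficit = 3/2

Write each e_j = u_j / sqrt(<u_j, u_j>) where u_j is the displayed integer vector. Then <v, e_j> = <v, u_j> / sqrt(<u_j, u_j>), so |<v, e_j>|^2 = <v, u_j>^2 / <u_j, u_j>.
Coefficients: <v, e_1> = 5/sqrt(5), <v, e_2> = 15/sqrt(30).
Square and sum: Σ |<v, e_j>|^2 = 25/2.
Compute ||v||^2 = v·v = 14.
Deficit = 14 − 25/2 = 3/2 ≥ 0, confirming Bessel's inequality. (The deficit equals ||v − Σ <v,e_j> e_j||^2, the squared distance from v to span{e_j}.)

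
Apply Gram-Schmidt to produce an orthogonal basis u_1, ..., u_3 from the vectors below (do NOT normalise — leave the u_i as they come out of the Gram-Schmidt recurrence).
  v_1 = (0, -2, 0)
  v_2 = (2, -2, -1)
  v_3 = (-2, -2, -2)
Orthogonal basis:
  u_1 = (0, -2, 0)
  u_2 = (2, 0, -1)
  u_3 = (-6/5, 0, -12/5)

Apply the Gram-Schmidt recurrence
  u_1 = v_1
  u_i = v_i − Σ_{j<i} ((v_i · u_j) / (u_j · u_j)) · u_j.

Step by step this gives:
  u_1 = (0, -2, 0)
  u_2 = (2, 0, -1)
  u_3 = (-6/5, 0, -12/5)

Orthogonality check:
  u_2 · u_1 = 0 (should be 0)
  u_3 · u_1 = 0 (should be 0)
  u_3 · u_2 = 0 (should be 0)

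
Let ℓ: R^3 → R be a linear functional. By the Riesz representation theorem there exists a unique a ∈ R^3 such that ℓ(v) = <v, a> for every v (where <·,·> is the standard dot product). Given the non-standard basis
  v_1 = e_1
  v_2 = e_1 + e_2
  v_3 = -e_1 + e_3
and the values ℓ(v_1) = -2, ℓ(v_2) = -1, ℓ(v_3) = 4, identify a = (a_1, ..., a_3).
a = (-2, 1, 2)

Write a = (a_1, ..., a_3) in the standard basis. For each basis vector v_i, ℓ(v_i) = <v_i, a> is a linear equation in the a_j's. Collect the n equations into a matrix system V a = ℓ, where row i of V is v_i (expressed in the standard basis). Since V is invertible (lower-triangular with 1s on the diagonal, up to permutation), solve by back-substitution:
  V =
[[1, 0, 0],
 [1, 1, 0],
 [-1, 0, 1]]
  V a = (-2, -1, 4)
Solving gives a = (-2, 1, 2).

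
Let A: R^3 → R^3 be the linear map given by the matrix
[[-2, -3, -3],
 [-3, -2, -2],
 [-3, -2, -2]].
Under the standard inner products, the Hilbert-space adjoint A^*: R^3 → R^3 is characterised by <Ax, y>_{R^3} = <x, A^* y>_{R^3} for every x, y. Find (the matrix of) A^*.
A^* = A^T =
[[-2, -3, -3],
 [-3, -2, -2],
 [-3, -2, -2]]

For real matrices with standard dot products, the defining identity <Ax, y> = <x, A^* y> gives (Ax)^T y = x^T (A^*) y, i.e. x^T A^T y = x^T (A^*) y. Since this holds for all x, y, we must have A^* = A^T. Therefore
A^* =
[[-2, -3, -3],
 [-3, -2, -2],
 [-3, -2, -2]].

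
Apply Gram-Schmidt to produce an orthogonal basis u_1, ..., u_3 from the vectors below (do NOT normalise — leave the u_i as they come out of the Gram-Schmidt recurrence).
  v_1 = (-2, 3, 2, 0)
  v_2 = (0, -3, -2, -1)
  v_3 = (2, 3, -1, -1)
Orthogonal basis:
  u_1 = (-2, 3, 2, 0)
  u_2 = (-26/17, -12/17, -8/17, -1)
  u_3 = (22/23, 42/23, -41/23, -44/23)

Apply the Gram-Schmidt recurrence
  u_1 = v_1
  u_i = v_i − Σ_{j<i} ((v_i · u_j) / (u_j · u_j)) · u_j.

Step by step this gives:
  u_1 = (-2, 3, 2, 0)
  u_2 = (-26/17, -12/17, -8/17, -1)
  u_3 = (22/23, 42/23, -41/23, -44/23)

Orthogonality check:
  u_2 · u_1 = 0 (should be 0)
  u_3 · u_1 = 0 (should be 0)
  u_3 · u_2 = 0 (should be 0)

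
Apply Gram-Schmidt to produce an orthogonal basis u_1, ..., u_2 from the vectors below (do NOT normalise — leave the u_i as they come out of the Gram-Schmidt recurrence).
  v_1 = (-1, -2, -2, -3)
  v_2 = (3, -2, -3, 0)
Orthogonal basis:
  u_1 = (-1, -2, -2, -3)
  u_2 = (61/18, -11/9, -20/9, 7/6)

Apply the Gram-Schmidt recurrence
  u_1 = v_1
  u_i = v_i − Σ_{j<i} ((v_i · u_j) / (u_j · u_j)) · u_j.

Step by step this gives:
  u_1 = (-1, -2, -2, -3)
  u_2 = (61/18, -11/9, -20/9, 7/6)

Orthogonality check:
  u_2 · u_1 = 0 (should be 0)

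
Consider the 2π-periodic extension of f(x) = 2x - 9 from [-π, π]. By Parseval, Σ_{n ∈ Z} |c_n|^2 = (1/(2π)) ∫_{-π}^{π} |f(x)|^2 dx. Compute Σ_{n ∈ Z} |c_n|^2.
Σ |c_n|^2 = 4π^2/3 + 81

Expand and integrate term by term over [-π, π]:
  ∫ (2x)^2 dx = 4·(2π^3/3); ∫ 2·2·(-9)·x dx = 0 (odd integrand); ∫ (-9)^2 dx = 81·2π.
So (1/(2π)) ∫_{-π}^{π} (2x - 9)^2 dx = 4π^2/3 + 81 = 4π^2/3 + 81.
Parseval ⇒ Σ |c_n|^2 = 4π^2/3 + 81.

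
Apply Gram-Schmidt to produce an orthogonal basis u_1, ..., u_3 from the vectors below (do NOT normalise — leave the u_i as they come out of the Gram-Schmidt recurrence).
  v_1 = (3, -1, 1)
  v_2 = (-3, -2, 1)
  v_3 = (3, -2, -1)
Orthogonal basis:
  u_1 = (3, -1, 1)
  u_2 = (-15/11, -28/11, 17/11)
  u_3 = (12/59, -72/59, -108/59)

Apply the Gram-Schmidt recurrence
  u_1 = v_1
  u_i = v_i − Σ_{j<i} ((v_i · u_j) / (u_j · u_j)) · u_j.

Step by step this gives:
  u_1 = (3, -1, 1)
  u_2 = (-15/11, -28/11, 17/11)
  u_3 = (12/59, -72/59, -108/59)

Orthogonality check:
  u_2 · u_1 = 0 (should be 0)
  u_3 · u_1 = 0 (should be 0)
  u_3 · u_2 = 0 (should be 0)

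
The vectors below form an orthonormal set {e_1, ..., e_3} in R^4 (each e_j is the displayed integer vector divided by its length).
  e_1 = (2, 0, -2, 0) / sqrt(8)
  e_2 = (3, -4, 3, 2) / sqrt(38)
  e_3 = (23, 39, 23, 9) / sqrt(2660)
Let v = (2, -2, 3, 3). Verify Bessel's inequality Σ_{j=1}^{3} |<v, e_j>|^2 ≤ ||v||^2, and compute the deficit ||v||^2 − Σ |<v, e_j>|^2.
Σ |<v, e_j>|^2 = 846/35; ||v||^2 = 26; deficit = 64/35

Write each e_j = u_j / sqrt(<u_j, u_j>) where u_j is the displayed integer vector. Then <v, e_j> = <v, u_j> / sqrt(<u_j, u_j>), so |<v, e_j>|^2 = <v, u_j>^2 / <u_j, u_j>.
Coefficients: <v, e_1> = -2/sqrt(8), <v, e_2> = 29/sqrt(38), <v, e_3> = 64/sqrt(2660).
Square and sum: Σ |<v, e_j>|^2 = 846/35.
Compute ||v||^2 = v·v = 26.
Deficit = 26 − 846/35 = 64/35 ≥ 0, confirming Bessel's inequality. (The deficit equals ||v − Σ <v,e_j> e_j||^2, the squared distance from v to span{e_j}.)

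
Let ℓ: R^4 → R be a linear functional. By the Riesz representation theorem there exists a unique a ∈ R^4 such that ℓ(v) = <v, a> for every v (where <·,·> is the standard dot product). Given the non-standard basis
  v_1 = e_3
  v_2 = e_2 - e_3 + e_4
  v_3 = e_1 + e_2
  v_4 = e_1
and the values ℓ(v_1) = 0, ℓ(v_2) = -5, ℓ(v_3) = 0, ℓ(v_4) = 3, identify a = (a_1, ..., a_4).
a = (3, -3, 0, -2)

Write a = (a_1, ..., a_4) in the standard basis. For each basis vector v_i, ℓ(v_i) = <v_i, a> is a linear equation in the a_j's. Collect the n equations into a matrix system V a = ℓ, where row i of V is v_i (expressed in the standard basis). Since V is invertible (lower-triangular with 1s on the diagonal, up to permutation), solve by back-substitution:
  V =
[[0, 0, 1, 0],
 [0, 1, -1, 1],
 [1, 1, 0, 0],
 [1, 0, 0, 0]]
  V a = (0, -5, 0, 3)
Solving gives a = (3, -3, 0, -2).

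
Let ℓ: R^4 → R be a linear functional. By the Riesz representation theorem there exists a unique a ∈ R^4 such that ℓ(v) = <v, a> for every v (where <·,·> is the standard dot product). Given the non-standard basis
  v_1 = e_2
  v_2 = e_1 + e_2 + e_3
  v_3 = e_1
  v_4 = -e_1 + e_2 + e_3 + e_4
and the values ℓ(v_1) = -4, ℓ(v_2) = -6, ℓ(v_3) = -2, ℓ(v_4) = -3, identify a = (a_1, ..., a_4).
a = (-2, -4, 0, -1)

Write a = (a_1, ..., a_4) in the standard basis. For each basis vector v_i, ℓ(v_i) = <v_i, a> is a linear equation in the a_j's. Collect the n equations into a matrix system V a = ℓ, where row i of V is v_i (expressed in the standard basis). Since V is invertible (lower-triangular with 1s on the diagonal, up to permutation), solve by back-substitution:
  V =
[[0, 1, 0, 0],
 [1, 1, 1, 0],
 [1, 0, 0, 0],
 [-1, 1, 1, 1]]
  V a = (-4, -6, -2, -3)
Solving gives a = (-2, -4, 0, -1).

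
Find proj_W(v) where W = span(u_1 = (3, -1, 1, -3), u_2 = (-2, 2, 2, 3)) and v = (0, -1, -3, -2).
proj_W(v) = (62/195, -314/195, -566/195, -94/65)

Set up U = [u_1 | ... | u_2] ∈ R^(4×2). The projector onto W = col(U) is P = U (U^T U)^(-1) U^T.
Compute U^T U =
  [20, -15]
  [-15, 21],
and U^T v = (4, -14).
Solve U^T U · c = U^T v for the coefficients: c = (-42/65, -44/39). The projection is proj_W(v) = U c.
Check: (v - proj_W(v)) · u_1 = 0  (should be 0).
Check: (v - proj_W(v)) · u_2 = 0  (should be 0).
Result: proj_W(v) = (62/195, -314/195, -566/195, -94/65).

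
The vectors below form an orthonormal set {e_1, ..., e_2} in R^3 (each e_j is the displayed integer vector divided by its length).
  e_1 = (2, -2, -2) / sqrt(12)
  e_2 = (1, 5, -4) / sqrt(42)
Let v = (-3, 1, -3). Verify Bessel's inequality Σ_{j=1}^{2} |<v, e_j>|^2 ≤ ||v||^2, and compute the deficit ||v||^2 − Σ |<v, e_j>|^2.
Σ |<v, e_j>|^2 = 5; ||v||^2 = 19; deficit = 14

Write each e_j = u_j / sqrt(<u_j, u_j>) where u_j is the displayed integer vector. Then <v, e_j> = <v, u_j> / sqrt(<u_j, u_j>), so |<v, e_j>|^2 = <v, u_j>^2 / <u_j, u_j>.
Coefficients: <v, e_1> = -2/sqrt(12), <v, e_2> = 14/sqrt(42).
Square and sum: Σ |<v, e_j>|^2 = 5.
Compute ||v||^2 = v·v = 19.
Deficit = 19 − 5 = 14 ≥ 0, confirming Bessel's inequality. (The deficit equals ||v − Σ <v,e_j> e_j||^2, the squared distance from v to span{e_j}.)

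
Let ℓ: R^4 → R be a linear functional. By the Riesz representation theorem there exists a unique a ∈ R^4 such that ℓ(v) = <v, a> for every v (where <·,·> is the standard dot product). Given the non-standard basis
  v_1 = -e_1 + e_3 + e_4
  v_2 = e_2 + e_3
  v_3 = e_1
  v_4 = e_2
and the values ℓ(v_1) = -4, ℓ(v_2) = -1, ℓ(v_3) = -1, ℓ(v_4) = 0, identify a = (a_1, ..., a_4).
a = (-1, 0, -1, -4)

Write a = (a_1, ..., a_4) in the standard basis. For each basis vector v_i, ℓ(v_i) = <v_i, a> is a linear equation in the a_j's. Collect the n equations into a matrix system V a = ℓ, where row i of V is v_i (expressed in the standard basis). Since V is invertible (lower-triangular with 1s on the diagonal, up to permutation), solve by back-substitution:
  V =
[[-1, 0, 1, 1],
 [0, 1, 1, 0],
 [1, 0, 0, 0],
 [0, 1, 0, 0]]
  V a = (-4, -1, -1, 0)
Solving gives a = (-1, 0, -1, -4).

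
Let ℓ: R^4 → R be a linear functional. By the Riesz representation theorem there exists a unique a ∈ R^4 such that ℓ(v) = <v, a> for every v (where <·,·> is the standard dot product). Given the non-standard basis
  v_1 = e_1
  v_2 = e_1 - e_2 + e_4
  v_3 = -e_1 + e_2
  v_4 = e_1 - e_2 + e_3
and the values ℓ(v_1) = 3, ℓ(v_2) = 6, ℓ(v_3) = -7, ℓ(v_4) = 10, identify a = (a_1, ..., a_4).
a = (3, -4, 3, -1)

Write a = (a_1, ..., a_4) in the standard basis. For each basis vector v_i, ℓ(v_i) = <v_i, a> is a linear equation in the a_j's. Collect the n equations into a matrix system V a = ℓ, where row i of V is v_i (expressed in the standard basis). Since V is invertible (lower-triangular with 1s on the diagonal, up to permutation), solve by back-substitution:
  V =
[[1, 0, 0, 0],
 [1, -1, 0, 1],
 [-1, 1, 0, 0],
 [1, -1, 1, 0]]
  V a = (3, 6, -7, 10)
Solving gives a = (3, -4, 3, -1).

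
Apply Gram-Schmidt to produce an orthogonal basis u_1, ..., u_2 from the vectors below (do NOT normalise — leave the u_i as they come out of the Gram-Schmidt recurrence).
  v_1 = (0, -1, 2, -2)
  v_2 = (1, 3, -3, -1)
Orthogonal basis:
  u_1 = (0, -1, 2, -2)
  u_2 = (1, 20/9, -13/9, -23/9)

Apply the Gram-Schmidt recurrence
  u_1 = v_1
  u_i = v_i − Σ_{j<i} ((v_i · u_j) / (u_j · u_j)) · u_j.

Step by step this gives:
  u_1 = (0, -1, 2, -2)
  u_2 = (1, 20/9, -13/9, -23/9)

Orthogonality check:
  u_2 · u_1 = 0 (should be 0)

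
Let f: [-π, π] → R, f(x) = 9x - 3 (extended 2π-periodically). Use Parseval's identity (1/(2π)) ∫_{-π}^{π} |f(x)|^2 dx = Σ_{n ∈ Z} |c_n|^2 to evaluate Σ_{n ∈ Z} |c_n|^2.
Σ |c_n|^2 = 27π^2 + 9

Expand and integrate term by term over [-π, π]:
  ∫ (9x)^2 dx = 81·(2π^3/3); ∫ 2·9·(-3)·x dx = 0 (odd integrand); ∫ (-3)^2 dx = 9·2π.
So (1/(2π)) ∫_{-π}^{π} (9x - 3)^2 dx = 81π^2/3 + 9 = 27π^2 + 9.
Parseval ⇒ Σ |c_n|^2 = 27π^2 + 9.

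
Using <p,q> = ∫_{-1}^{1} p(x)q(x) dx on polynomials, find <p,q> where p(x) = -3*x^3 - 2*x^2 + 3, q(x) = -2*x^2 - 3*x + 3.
<p,q> = 76/5

Expand the product: p(x)·q(x) = 6*x^5 + 13*x^4 - 3*x^3 - 12*x^2 - 9*x + 9.
∫_{-1}^{1} of each monomial x^k gives [2/(k+1) if k even, 0 if k odd]. Integrating term-by-term (or equivalently evaluating the antiderivative F(x) = x^6 + 13*x^5/5 - 3*x^4/4 - 4*x^3 - 9*x^2/2 + 9*x at the endpoints):
  F(1) − F(−1) = 67/20 − (-237/20) = 76/5.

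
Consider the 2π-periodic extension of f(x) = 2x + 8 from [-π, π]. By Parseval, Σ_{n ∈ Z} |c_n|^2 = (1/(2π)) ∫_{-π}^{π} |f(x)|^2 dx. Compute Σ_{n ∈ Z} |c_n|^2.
Σ |c_n|^2 = 4π^2/3 + 64

Expand and integrate term by term over [-π, π]:
  ∫ (2x)^2 dx = 4·(2π^3/3); ∫ 2·2·(8)·x dx = 0 (odd integrand); ∫ 8^2 dx = 64·2π.
So (1/(2π)) ∫_{-π}^{π} (2x + 8)^2 dx = 4π^2/3 + 64 = 4π^2/3 + 64.
Parseval ⇒ Σ |c_n|^2 = 4π^2/3 + 64.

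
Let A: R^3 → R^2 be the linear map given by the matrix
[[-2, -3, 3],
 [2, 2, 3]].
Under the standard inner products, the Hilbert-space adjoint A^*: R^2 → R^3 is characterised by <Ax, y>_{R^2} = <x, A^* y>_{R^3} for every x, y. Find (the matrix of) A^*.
A^* = A^T =
[[-2, 2],
 [-3, 2],
 [3, 3]]

For real matrices with standard dot products, the defining identity <Ax, y> = <x, A^* y> gives (Ax)^T y = x^T (A^*) y, i.e. x^T A^T y = x^T (A^*) y. Since this holds for all x, y, we must have A^* = A^T. Therefore
A^* =
[[-2, 2],
 [-3, 2],
 [3, 3]].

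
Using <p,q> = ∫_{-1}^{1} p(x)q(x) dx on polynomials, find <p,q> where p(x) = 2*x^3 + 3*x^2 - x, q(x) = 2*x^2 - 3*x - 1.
<p,q> = 0

Expand the product: p(x)·q(x) = 4*x^5 - 13*x^3 + x.
∫_{-1}^{1} of each monomial x^k gives [2/(k+1) if k even, 0 if k odd]. Integrating term-by-term (or equivalently evaluating the antiderivative F(x) = 2*x^6/3 - 13*x^4/4 + x^2/2 at the endpoints):
  F(1) − F(−1) = -25/12 − (-25/12) = 0.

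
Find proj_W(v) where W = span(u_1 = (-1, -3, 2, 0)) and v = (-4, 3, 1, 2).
proj_W(v) = (3/14, 9/14, -3/7, 0)

Set up U = [u_1 | ... | u_1] ∈ R^(4×1). The projector onto W = col(U) is P = U (U^T U)^(-1) U^T.
Compute U^T U =
  [14],
and U^T v = (-3).
Solve U^T U · c = U^T v for the coefficients: c = (-3/14). The projection is proj_W(v) = U c.
Check: (v - proj_W(v)) · u_1 = 0  (should be 0).
Result: proj_W(v) = (3/14, 9/14, -3/7, 0).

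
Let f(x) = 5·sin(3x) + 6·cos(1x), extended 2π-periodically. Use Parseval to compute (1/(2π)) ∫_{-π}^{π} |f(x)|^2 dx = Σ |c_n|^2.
Σ |c_n|^2 = 61/2

Expand |f|^2 and use orthogonality of {sin(nx), cos(mx)} on [-π, π]:
  ∫_{-π}^{π} sin(nx)^2 dx = π, ∫ cos(mx)^2 dx = π, and cross terms integrate to 0.
So ∫_{-π}^{π} f(x)^2 dx = 5^2 · π + 6^2 · π = (25 + 36)π.
Divide by 2π: (25 + 36)/2 = 61/2.
By Parseval, this equals Σ |c_n|^2.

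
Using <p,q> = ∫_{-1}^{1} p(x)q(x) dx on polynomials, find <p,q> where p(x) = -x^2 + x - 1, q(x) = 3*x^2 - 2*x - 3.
<p,q> = 52/15

Expand the product: p(x)·q(x) = -3*x^4 + 5*x^3 - 2*x^2 - x + 3.
∫_{-1}^{1} of each monomial x^k gives [2/(k+1) if k even, 0 if k odd]. Integrating term-by-term (or equivalently evaluating the antiderivative F(x) = -3*x^5/5 + 5*x^4/4 - 2*x^3/3 - x^2/2 + 3*x at the endpoints):
  F(1) − F(−1) = 149/60 − (-59/60) = 52/15.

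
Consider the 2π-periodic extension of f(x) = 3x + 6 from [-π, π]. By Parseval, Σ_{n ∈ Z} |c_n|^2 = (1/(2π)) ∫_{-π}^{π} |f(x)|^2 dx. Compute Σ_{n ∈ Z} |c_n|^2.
Σ |c_n|^2 = 3π^2 + 36

Expand and integrate term by term over [-π, π]:
  ∫ (3x)^2 dx = 9·(2π^3/3); ∫ 2·3·(6)·x dx = 0 (odd integrand); ∫ 6^2 dx = 36·2π.
So (1/(2π)) ∫_{-π}^{π} (3x + 6)^2 dx = 9π^2/3 + 36 = 3π^2 + 36.
Parseval ⇒ Σ |c_n|^2 = 3π^2 + 36.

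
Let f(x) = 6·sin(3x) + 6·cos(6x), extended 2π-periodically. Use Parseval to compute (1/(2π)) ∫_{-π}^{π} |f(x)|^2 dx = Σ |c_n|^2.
Σ |c_n|^2 = 36

Expand |f|^2 and use orthogonality of {sin(nx), cos(mx)} on [-π, π]:
  ∫_{-π}^{π} sin(nx)^2 dx = π, ∫ cos(mx)^2 dx = π, and cross terms integrate to 0.
So ∫_{-π}^{π} f(x)^2 dx = 6^2 · π + 6^2 · π = (36 + 36)π.
Divide by 2π: (36 + 36)/2 = 36.
By Parseval, this equals Σ |c_n|^2.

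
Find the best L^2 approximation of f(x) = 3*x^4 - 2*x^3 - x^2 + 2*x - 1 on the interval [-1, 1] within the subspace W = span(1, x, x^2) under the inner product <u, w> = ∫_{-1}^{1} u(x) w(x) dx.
g(x) = 11*x^2/7 + 4*x/5 - 44/35

The best approximation g ∈ W is the orthogonal projection of f onto W. Writing g = a_0 + a_1 x + a_2 x^2, the coefficients solve the normal equations G · a = b where
  G_{ij} = <φ_i, φ_j> and b_i = <f, φ_i>, with φ_0 = 1, φ_1 = x, φ_2 = x^2.
G =
  [2, 0, 2/3]
  [0, 2/3, 0]
  [2/3, 0, 2/5],
b = (-22/15, 8/15, -22/105).
Solving gives a_0 = -44/35, a_1 = 4/5, a_2 = 11/7, so
  g(x) = 11*x^2/7 + 4*x/5 - 44/35.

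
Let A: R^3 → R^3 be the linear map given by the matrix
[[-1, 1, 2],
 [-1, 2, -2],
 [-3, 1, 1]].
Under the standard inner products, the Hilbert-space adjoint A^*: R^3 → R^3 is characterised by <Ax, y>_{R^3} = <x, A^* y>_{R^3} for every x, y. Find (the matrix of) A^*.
A^* = A^T =
[[-1, -1, -3],
 [1, 2, 1],
 [2, -2, 1]]

For real matrices with standard dot products, the defining identity <Ax, y> = <x, A^* y> gives (Ax)^T y = x^T (A^*) y, i.e. x^T A^T y = x^T (A^*) y. Since this holds for all x, y, we must have A^* = A^T. Therefore
A^* =
[[-1, -1, -3],
 [1, 2, 1],
 [2, -2, 1]].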